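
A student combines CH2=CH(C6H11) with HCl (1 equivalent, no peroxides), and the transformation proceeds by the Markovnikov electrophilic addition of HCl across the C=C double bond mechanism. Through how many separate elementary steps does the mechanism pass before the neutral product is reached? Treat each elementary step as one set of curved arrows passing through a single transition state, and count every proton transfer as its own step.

Step 1: Protonation of the alkene by HCl: the π bond acts as the nucleophile and picks up H⁺, giving the more stable (Markovnikov) secondary carbocation. The H–Cl bond breaks heterolytically, releasing Cl⁻.
Step 2: Carbocation rearrangement: a 1,2-hydride shift from the adjacent cyclohexyl carbon converts the initially-formed secondary cation into the more stable tertiary cation.
Step 3: The Cl⁻ anion donates a lone pair to the carbocation, forming the new C–Cl σ-bond and giving the neutral alkyl halide.
Total: 3 elementary steps.

3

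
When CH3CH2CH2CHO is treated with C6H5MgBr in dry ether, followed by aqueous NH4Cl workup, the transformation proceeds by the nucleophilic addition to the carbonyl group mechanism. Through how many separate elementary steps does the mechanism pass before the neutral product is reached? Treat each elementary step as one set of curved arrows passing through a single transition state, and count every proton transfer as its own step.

Step 1: the carbanion-like carbon of C6H5MgBr attacks the sp² carbonyl carbon; the C=O π bond breaks and the electrons end up as a lone pair on the alkoxide oxygen of the tetrahedral intermediate.
Step 2: Protonation of the alkoxide by aqueous NH4Cl workup furnishes an alcohol.
Total: 2 elementary steps.

2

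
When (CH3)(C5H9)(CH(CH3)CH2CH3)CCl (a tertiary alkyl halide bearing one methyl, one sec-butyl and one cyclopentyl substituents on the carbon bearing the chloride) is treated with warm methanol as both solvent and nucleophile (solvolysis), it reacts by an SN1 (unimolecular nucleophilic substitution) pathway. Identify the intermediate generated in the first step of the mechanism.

tertiary carbocation

Step 1: Ionisation: the C–Cl σ-bond cleaves heterolytically; both bonding electrons depart with Cl⁻, leaving a tertiary carbocation at the α-carbon.
After step 1 the species present is a tertiary carbocation.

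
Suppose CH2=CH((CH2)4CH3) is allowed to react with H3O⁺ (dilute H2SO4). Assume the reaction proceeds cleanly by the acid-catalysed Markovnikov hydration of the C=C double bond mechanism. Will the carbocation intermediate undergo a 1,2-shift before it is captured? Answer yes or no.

The first-formed carbocation is secondary.
No single 1,2-shift to an adjacent carbon would produce a more-substituted cation than the one already present, so no rearrangement occurs.

no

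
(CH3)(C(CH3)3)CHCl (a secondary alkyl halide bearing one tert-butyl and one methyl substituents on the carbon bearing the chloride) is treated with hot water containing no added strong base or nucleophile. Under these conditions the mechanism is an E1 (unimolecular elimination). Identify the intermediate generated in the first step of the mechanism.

secondary carbocation

Step 1: Unassisted departure of Cl⁻ (taking the C–Cl bonding pair) generates a secondary carbocation.
After step 1 the species present is a secondary carbocation.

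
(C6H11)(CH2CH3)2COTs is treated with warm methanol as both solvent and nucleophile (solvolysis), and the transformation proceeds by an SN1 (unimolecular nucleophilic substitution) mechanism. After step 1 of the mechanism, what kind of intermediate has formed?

Step 1: The C–O bond breaks with both electrons going to the tosylate; TsO⁻ leaves and a tertiary carbocation remains.
After step 1 the species present is a tertiary carbocation.

tertiary carbocation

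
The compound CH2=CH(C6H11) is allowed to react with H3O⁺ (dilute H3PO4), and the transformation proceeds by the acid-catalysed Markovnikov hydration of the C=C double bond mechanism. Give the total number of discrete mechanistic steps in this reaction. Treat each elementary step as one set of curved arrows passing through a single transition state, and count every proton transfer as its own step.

4

Step 1: The π electrons of the C=C bond attack a proton of H3O⁺; Markovnikov addition places the new C–H on the less-substituted alkene carbon, so the positive charge ends up on the more-substituted carbon — a secondary carbocation. H2O is released.
Step 2: A hydride (H with its bonding pair) migrates from the adjacent cyclohexyl carbon to the cationic centre — a 1,2-hydride shift — upgrading the secondary cation to a tertiary one.
Step 3: A lone pair on the oxygen of H2O attacks the carbocation, forming a C–O bond and an oxonium ion (a protonated alcohol).
Step 4: Proton transfer from the O–H of the oxonium ion to H2O completes the catalytic cycle and yields the alcohol.
Total: 4 elementary steps.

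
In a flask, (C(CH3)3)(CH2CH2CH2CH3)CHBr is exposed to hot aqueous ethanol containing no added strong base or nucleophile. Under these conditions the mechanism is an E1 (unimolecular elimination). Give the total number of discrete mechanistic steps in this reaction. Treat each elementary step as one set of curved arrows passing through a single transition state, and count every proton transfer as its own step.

3

Step 1: Ionisation: the C–Br σ-bond cleaves heterolytically; both bonding electrons depart with Br⁻, leaving a secondary carbocation at the α-carbon.
Step 2: Carbocation rearrangement: a 1,2-methyl shift from the adjacent tert-butyl carbon converts the initially-formed secondary cation into the more stable tertiary cation.
Step 3: Loss of a β-proton to a water (or ethanol) molecule of the solvent: the C–H bonding pair collapses toward the cationic carbon to form the C=C π bond, yielding the alkene.
Total: 3 elementary steps.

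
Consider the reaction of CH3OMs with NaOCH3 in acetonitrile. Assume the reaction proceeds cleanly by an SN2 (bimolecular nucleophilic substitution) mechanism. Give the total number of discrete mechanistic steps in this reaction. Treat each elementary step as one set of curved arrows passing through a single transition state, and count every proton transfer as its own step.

1

Step 1: The methoxide nucleophile donates a lone pair from O to the α-carbon in a backside attack; simultaneously the C–O σ-bond breaks and both of its electrons leave with MsO⁻. One concerted step with inversion of configuration.
Total: 1 elementary step.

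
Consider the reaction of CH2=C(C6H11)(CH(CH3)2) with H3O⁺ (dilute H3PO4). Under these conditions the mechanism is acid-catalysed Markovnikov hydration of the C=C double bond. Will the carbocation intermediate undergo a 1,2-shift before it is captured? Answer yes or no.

The first-formed carbocation is tertiary.
No single 1,2-shift to an adjacent carbon would produce a more-substituted cation than the one already present, so no rearrangement occurs.

no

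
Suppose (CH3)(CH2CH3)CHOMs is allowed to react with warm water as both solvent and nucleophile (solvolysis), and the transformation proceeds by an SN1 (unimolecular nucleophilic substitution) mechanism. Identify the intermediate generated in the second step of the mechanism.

oxonium ion

Step 1: The C–O bond breaks with both electrons going to the mesylate; MsO⁻ leaves and a secondary carbocation remains.
Step 2: Nucleophilic capture: the oxygen of H2O bonds to the cationic carbon, producing an oxonium-ion intermediate.
After step 2 the species present is an oxonium ion.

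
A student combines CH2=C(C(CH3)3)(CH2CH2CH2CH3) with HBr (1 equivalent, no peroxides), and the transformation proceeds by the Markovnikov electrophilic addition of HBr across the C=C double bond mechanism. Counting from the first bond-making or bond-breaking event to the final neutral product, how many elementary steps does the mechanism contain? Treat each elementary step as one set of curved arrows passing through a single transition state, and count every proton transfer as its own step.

Step 1: Electrophilic addition begins with the π(C=C) electrons forming a bond to the proton of HBr. Following Markovnikov's rule, the resulting cation is tertiary. The H–Br bond breaks heterolytically, releasing Br⁻.
(No 1,2-shift: no single shift to an adjacent carbon would give a more stable cation.)
Step 2: Nucleophilic attack by Br⁻ on the carbocation completes the addition, giving R–Br.
Total: 2 elementary steps.

2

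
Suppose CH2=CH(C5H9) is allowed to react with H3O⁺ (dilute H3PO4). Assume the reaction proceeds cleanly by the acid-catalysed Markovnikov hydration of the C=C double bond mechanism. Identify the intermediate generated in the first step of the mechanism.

secondary carbocation

Step 1: The π electrons of the C=C bond attack a proton of H3O⁺; Markovnikov addition places the new C–H on the less-substituted alkene carbon, so the positive charge ends up on the more-substituted carbon — a secondary carbocation. H2O is released.
After step 1 the species present is a secondary carbocation.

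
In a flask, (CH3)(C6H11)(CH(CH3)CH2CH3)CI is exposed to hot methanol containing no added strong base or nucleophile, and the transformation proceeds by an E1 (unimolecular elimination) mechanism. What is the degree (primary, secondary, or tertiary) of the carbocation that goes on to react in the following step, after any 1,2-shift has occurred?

tertiary

Step 1: Unassisted departure of I⁻ (taking the C–I bonding pair) generates a tertiary carbocation.
No single 1,2-shift to an adjacent carbon would give a more-substituted cation, so no rearrangement occurs.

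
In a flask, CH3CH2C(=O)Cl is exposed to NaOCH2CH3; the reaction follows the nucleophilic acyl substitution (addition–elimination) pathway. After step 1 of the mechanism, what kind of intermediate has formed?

tetrahedral intermediate

Step 1: CH3CH2O⁻ adds to the carbonyl carbon; the C=O π electrons shift onto oxygen and a tetrahedral alkoxide intermediate forms.
After step 1 the species present is a tetrahedral intermediate.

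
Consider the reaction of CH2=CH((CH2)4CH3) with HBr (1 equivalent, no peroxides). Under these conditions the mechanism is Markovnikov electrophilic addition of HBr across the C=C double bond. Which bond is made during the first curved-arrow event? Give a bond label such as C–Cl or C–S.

C–H

Step 1: The π electrons of the C=C bond attack a proton of HBr; Markovnikov addition places the new C–H on the less-substituted alkene carbon, so the positive charge ends up on the more-substituted carbon — a secondary carbocation. The H–Br bond breaks heterolytically, releasing Br⁻.
The bond formed in this step is the C–H bond.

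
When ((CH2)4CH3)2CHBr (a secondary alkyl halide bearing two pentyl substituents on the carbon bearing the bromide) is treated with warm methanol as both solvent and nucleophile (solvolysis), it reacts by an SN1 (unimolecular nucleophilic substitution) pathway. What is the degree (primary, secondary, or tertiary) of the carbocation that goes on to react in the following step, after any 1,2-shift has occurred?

secondary

Step 1: Rate-determining heterolysis of the C–Br bond gives Br⁻ and a secondary carbocation.
No single 1,2-shift to an adjacent carbon would give a more-substituted cation, so no rearrangement occurs.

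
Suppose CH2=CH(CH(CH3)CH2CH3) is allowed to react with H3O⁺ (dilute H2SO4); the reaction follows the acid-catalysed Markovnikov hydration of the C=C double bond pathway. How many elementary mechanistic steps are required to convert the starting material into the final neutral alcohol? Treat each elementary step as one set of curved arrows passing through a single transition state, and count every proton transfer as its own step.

Step 1: Electrophilic addition begins with the π(C=C) electrons forming a bond to the proton of H3O⁺. Following Markovnikov's rule, the resulting cation is secondary. H2O is released.
Step 2: A 1,2-hydride shift from the adjacent sec-butyl carbon moves the positive charge from the secondary centre to an adjacent carbon, generating a more stable tertiary carbocation.
Step 3: A lone pair on the oxygen of H2O attacks the carbocation, forming a C–O bond and an oxonium ion (a protonated alcohol).
Step 4: H2O removes a proton from the oxonium oxygen, regenerating H3O⁺ and giving the neutral alcohol.
Total: 4 elementary steps.

4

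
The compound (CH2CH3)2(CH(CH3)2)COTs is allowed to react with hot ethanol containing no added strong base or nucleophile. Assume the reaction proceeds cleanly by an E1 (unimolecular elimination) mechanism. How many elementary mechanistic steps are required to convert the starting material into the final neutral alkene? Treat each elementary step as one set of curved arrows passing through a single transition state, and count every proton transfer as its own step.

2

Step 1: Ionisation: the C–O σ-bond cleaves heterolytically; both bonding electrons depart with TsO⁻, leaving a tertiary carbocation at the α-carbon.
(No 1,2-shift: no single shift to an adjacent carbon would give a more stable cation.)
Step 2: An ethanol molecule (solvent) deprotonates a β-carbon; as the C–H bond breaks, those electrons form the new alkene π bond.
Total: 2 elementary steps.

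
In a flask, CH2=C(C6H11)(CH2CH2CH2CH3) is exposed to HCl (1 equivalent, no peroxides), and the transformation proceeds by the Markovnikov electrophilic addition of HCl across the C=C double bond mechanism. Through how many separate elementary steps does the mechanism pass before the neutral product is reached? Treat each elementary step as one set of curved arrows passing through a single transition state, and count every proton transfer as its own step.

Step 1: Electrophilic addition begins with the π(C=C) electrons forming a bond to the proton of HCl. Following Markovnikov's rule, the resulting cation is tertiary. The H–Cl bond breaks heterolytically, releasing Cl⁻.
(No 1,2-shift: no single shift to an adjacent carbon would give a more stable cation.)
Step 2: Cl⁻ captures the cation: a lone pair on Cl⁻ fills the empty p orbital, producing the alkyl halide product.
Total: 2 elementary steps.

2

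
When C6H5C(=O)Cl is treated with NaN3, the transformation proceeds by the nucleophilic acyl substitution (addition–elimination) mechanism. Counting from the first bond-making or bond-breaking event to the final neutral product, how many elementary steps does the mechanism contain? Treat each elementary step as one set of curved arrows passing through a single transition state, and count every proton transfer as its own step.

2

Step 1: A lone pair on the N of N3⁻ attacks the electrophilic acyl carbon; the π(C=O) electrons move onto oxygen, giving a tetrahedral intermediate.
Step 2: Elimination step: re-formation of the carbonyl π bond drives out Cl⁻, giving the new acyl compound.
Total: 2 elementary steps.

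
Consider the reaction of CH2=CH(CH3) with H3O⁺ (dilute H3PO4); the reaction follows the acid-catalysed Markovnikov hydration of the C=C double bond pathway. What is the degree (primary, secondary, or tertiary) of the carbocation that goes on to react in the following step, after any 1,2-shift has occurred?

Step 1: Electrophilic addition begins with the π(C=C) electrons forming a bond to the proton of H3O⁺. Following Markovnikov's rule, the resulting cation is secondary. H2O is released.
No single 1,2-shift to an adjacent carbon would give a more-substituted cation, so no rearrangement occurs.

secondary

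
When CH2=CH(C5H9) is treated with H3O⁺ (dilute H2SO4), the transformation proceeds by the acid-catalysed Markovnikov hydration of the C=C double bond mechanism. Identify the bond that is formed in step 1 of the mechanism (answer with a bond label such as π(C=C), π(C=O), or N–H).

C–H

Step 1: The π electrons of the C=C bond attack a proton of H3O⁺; Markovnikov addition places the new C–H on the less-substituted alkene carbon, so the positive charge ends up on the more-substituted carbon — a secondary carbocation. H2O is released.
The bond formed in this step is the C–H bond.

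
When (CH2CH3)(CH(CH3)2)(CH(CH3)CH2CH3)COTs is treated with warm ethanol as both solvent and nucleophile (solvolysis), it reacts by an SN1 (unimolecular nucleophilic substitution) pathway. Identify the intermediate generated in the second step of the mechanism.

oxonium ion

Step 1: The C–O bond breaks with both electrons going to the tosylate; TsO⁻ leaves and a tertiary carbocation remains.
Step 2: Nucleophilic capture: the oxygen of CH3CH2OH bonds to the cationic carbon, producing an oxonium-ion intermediate.
After step 2 the species present is an oxonium ion.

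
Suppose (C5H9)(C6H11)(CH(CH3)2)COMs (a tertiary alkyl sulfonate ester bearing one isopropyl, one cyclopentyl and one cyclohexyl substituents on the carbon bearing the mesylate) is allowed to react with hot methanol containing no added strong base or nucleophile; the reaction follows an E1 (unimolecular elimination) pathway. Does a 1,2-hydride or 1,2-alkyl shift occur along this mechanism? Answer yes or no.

no

The first-formed carbocation is tertiary.
No single 1,2-shift to an adjacent carbon would produce a more-substituted cation than the one already present, so no rearrangement occurs.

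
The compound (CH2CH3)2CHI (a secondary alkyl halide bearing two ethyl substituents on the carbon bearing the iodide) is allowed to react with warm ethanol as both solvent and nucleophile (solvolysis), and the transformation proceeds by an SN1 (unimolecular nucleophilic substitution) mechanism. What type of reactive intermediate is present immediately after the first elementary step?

secondary carbocation

Step 1: The C–I bond breaks with both electrons going to the iodide; I⁻ leaves and a secondary carbocation remains.
After step 1 the species present is a secondary carbocation.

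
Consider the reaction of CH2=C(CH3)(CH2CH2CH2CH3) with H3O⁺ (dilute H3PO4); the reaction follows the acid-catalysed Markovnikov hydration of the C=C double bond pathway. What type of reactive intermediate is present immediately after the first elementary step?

tertiary carbocation

Step 1: The π electrons of the C=C bond attack a proton of H3O⁺; Markovnikov addition places the new C–H on the less-substituted alkene carbon, so the positive charge ends up on the more-substituted carbon — a tertiary carbocation. H2O is released.
After step 1 the species present is a tertiary carbocation.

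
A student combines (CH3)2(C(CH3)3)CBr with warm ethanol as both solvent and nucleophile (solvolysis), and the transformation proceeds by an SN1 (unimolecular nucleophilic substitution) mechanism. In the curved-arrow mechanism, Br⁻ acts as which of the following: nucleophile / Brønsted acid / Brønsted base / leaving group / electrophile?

leaving group

Step 1: Ionisation: the C–Br σ-bond cleaves heterolytically; both bonding electrons depart with Br⁻, leaving a tertiary carbocation at the α-carbon.
Br⁻ departs with both electrons of the breaking σ-bond — that is the definition of a leaving group.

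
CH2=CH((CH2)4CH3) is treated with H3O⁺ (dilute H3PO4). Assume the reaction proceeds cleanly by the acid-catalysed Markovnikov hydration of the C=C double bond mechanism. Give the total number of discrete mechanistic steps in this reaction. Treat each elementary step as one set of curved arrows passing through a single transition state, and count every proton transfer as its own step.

3

Step 1: The π electrons of the C=C bond attack a proton of H3O⁺; Markovnikov addition places the new C–H on the less-substituted alkene carbon, so the positive charge ends up on the more-substituted carbon — a secondary carbocation. H2O is released.
(No 1,2-shift: no single shift to an adjacent carbon would give a more stable cation.)
Step 2: Nucleophilic capture of the cation by H2O produces the protonated alcohol (an oxonium ion).
Step 3: Deprotonation of the oxonium ion by a water molecule delivers the neutral alcohol and regenerates the acid catalyst.
Total: 3 elementary steps.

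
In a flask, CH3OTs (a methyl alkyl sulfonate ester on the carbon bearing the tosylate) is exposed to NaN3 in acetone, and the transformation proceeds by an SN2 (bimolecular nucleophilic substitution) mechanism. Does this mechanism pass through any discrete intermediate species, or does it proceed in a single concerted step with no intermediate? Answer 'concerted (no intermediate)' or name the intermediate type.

concerted (no intermediate)

N3⁻ attacks the back face of the α-carbon while TsO⁻ departs with the C–O bonding pair — a single concerted displacement through a pentacoordinate transition state.
All bond changes occur in one transition state; no discrete intermediate is formed.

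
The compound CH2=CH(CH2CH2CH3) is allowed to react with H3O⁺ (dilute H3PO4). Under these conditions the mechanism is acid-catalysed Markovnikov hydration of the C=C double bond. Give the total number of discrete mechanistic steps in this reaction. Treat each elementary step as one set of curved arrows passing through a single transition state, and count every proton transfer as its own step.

Step 1: Protonation of the alkene by H3O⁺: the π bond acts as the nucleophile and picks up H⁺, giving the more stable (Markovnikov) secondary carbocation. H2O is released.
(No 1,2-shift: no single shift to an adjacent carbon would give a more stable cation.)
Step 2: A lone pair on the oxygen of H2O attacks the carbocation, forming a C–O bond and an oxonium ion (a protonated alcohol).
Step 3: Proton transfer from the O–H of the oxonium ion to H2O completes the catalytic cycle and yields the alcohol.
Total: 3 elementary steps.

3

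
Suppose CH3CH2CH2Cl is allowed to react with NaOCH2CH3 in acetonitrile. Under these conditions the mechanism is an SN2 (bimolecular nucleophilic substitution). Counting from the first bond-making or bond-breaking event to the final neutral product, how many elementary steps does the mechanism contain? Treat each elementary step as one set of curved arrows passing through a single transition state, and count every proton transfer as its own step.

1

Step 1: CH3CH2O⁻ attacks the back face of the α-carbon while Cl⁻ departs with the C–Cl bonding pair — a single concerted displacement through a pentacoordinate transition state.
Total: 1 elementary step.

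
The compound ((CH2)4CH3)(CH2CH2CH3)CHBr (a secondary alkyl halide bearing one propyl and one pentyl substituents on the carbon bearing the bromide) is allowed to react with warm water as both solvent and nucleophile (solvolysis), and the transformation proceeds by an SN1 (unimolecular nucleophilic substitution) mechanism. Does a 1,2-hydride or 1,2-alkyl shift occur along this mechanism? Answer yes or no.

no

The first-formed carbocation is secondary.
No single 1,2-shift to an adjacent carbon would produce a more-substituted cation than the one already present, so no rearrangement occurs.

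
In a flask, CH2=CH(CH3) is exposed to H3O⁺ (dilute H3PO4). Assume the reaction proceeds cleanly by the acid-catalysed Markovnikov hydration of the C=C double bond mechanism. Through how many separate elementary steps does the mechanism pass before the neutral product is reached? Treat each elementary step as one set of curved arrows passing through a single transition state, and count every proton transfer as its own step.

Step 1: The π electrons of the C=C bond attack a proton of H3O⁺; Markovnikov addition places the new C–H on the less-substituted alkene carbon, so the positive charge ends up on the more-substituted carbon — a secondary carbocation. H2O is released.
(No 1,2-shift: no single shift to an adjacent carbon would give a more stable cation.)
Step 2: Nucleophilic capture of the cation by H2O produces the protonated alcohol (an oxonium ion).
Step 3: H2O removes a proton from the oxonium oxygen, regenerating H3O⁺ and giving the neutral alcohol.
Total: 3 elementary steps.

3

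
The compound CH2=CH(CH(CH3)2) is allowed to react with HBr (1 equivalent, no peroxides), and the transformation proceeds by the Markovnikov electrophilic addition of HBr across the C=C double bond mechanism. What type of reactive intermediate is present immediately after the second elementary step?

tertiary carbocation

Step 1: Electrophilic addition begins with the π(C=C) electrons forming a bond to the proton of HBr. Following Markovnikov's rule, the resulting cation is secondary. The H–Br bond breaks heterolytically, releasing Br⁻.
Step 2: Carbocation rearrangement: a 1,2-hydride shift from the adjacent isopropyl carbon converts the initially-formed secondary cation into the more stable tertiary cation.
After step 2 the species present is a tertiary carbocation.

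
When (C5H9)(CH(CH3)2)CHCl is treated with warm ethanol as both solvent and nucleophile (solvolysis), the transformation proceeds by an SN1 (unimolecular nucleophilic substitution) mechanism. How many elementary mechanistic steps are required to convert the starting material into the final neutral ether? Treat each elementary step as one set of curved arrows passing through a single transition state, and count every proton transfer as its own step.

Step 1: Unassisted departure of Cl⁻ (taking the C–Cl bonding pair) generates a secondary carbocation.
Step 2: A 1,2-hydride shift from the adjacent isopropyl carbon moves the positive charge from the secondary centre to an adjacent carbon, generating a more stable tertiary carbocation.
Step 3: CH3CH2OH donates an oxygen lone pair into the empty p orbital of the cation, giving a protonated ether (an oxonium ion).
Step 4: Deprotonation of the oxonium oxygen by solvent ethanol yields the neutral ether.
Total: 4 elementary steps.

4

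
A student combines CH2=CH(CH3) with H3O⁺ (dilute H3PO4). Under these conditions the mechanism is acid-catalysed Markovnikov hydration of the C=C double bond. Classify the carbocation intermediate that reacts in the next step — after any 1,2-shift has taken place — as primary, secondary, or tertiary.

secondary

Step 1: The π electrons of the C=C bond attack a proton of H3O⁺; Markovnikov addition places the new C–H on the less-substituted alkene carbon, so the positive charge ends up on the more-substituted carbon — a secondary carbocation. H2O is released.
No single 1,2-shift to an adjacent carbon would give a more-substituted cation, so no rearrangement occurs.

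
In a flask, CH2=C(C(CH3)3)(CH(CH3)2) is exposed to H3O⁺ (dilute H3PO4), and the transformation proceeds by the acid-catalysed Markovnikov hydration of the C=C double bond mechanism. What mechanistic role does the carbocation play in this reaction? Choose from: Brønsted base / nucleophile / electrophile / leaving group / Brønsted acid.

Step 2: Nucleophilic capture of the cation by H2O produces the protonated alcohol (an oxonium ion).
The carbocation accepts an electron pair into an empty or π* orbital — it is the electrophile.

electrophile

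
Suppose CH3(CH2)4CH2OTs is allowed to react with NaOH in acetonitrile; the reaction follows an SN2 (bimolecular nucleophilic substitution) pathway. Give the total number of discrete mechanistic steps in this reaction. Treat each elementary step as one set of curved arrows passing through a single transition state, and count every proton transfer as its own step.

1

Step 1: Backside attack by OH⁻ on the carbon bearing the tosylate: the new C–O bond forms as the C–O bond breaks, with Walden inversion at carbon.
Total: 1 elementary step.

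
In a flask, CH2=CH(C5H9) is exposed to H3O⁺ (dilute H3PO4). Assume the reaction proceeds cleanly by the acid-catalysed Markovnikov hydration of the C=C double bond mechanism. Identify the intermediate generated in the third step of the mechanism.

oxonium ion

Step 1: Protonation of the alkene by H3O⁺: the π bond acts as the nucleophile and picks up H⁺, giving the more stable (Markovnikov) secondary carbocation. H2O is released.
Step 2: A 1,2-hydride shift from the adjacent cyclopentyl carbon moves the positive charge from the secondary centre to an adjacent carbon, generating a more stable tertiary carbocation.
Step 3: Nucleophilic capture of the cation by H2O produces the protonated alcohol (an oxonium ion).
After step 3 the species present is an oxonium ion.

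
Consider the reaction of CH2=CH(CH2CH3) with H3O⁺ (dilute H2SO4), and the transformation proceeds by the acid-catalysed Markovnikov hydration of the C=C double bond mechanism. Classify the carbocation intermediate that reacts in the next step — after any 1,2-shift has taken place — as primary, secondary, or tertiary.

secondary

Step 1: The π electrons of the C=C bond attack a proton of H3O⁺; Markovnikov addition places the new C–H on the less-substituted alkene carbon, so the positive charge ends up on the more-substituted carbon — a secondary carbocation. H2O is released.
No single 1,2-shift to an adjacent carbon would give a more-substituted cation, so no rearrangement occurs.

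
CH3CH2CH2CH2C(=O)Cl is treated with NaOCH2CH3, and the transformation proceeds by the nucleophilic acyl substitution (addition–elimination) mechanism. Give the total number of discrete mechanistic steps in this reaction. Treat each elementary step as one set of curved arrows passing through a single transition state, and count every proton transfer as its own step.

2

Step 1: CH3CH2O⁻ adds to the carbonyl carbon; the C=O π electrons shift onto oxygen and a tetrahedral alkoxide intermediate forms.
Step 2: Elimination step: re-formation of the carbonyl π bond drives out Cl⁻, giving the new acyl compound.
Total: 2 elementary steps.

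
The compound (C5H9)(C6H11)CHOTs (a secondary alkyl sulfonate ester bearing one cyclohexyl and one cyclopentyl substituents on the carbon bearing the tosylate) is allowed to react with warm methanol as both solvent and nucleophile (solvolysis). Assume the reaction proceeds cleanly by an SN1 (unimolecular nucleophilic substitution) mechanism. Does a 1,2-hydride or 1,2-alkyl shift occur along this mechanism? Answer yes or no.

yes

The first-formed carbocation is secondary.
The adjacent cyclohexyl carbon already bears 2 other carbon substituents and has a hydrogen to migrate; after a 1,2-hydride shift from that carbon the positive charge sits on a tertiary centre.
Tertiary is more stable than secondary, so the shift occurs.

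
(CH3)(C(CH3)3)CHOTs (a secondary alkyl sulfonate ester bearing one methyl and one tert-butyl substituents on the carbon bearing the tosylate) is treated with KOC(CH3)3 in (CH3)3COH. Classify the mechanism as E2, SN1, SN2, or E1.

E2

Conditions: a strong/bulky base with a secondary substrate bearing a β-hydrogen.
These conditions are the textbook signature of the E2 pathway.
A strong (often hindered) base removes a β-H in concert with loss of the leaving group — bimolecular elimination.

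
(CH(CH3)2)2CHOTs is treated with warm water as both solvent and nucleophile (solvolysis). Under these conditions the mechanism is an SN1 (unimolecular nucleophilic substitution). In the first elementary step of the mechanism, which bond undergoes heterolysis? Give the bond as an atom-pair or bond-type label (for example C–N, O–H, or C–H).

Step 1: Rate-determining heterolysis of the C–O bond gives TsO⁻ and a secondary carbocation.
The bond broken in this step is the C–O bond.

C–O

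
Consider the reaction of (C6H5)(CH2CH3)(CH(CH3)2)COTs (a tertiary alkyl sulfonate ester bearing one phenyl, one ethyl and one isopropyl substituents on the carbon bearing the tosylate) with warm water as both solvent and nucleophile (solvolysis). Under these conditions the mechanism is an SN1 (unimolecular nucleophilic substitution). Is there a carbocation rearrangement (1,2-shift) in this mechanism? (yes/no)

no

The first-formed carbocation is tertiary.
No single 1,2-shift to an adjacent carbon would produce a more-substituted cation than the one already present, so no rearrangement occurs.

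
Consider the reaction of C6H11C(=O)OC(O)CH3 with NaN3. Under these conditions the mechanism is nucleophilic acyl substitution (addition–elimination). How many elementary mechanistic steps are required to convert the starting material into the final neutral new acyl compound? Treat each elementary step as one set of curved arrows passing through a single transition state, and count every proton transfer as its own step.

2

Step 1: Nucleophilic addition of N3⁻ to the acyl carbon breaks the π(C=O) bond and yields a tetrahedral, anionic intermediate.
Step 2: An oxygen lone pair re-forms the C=O π bond as the C–O σ-bond breaks; CH3CO2⁻ is expelled.
Total: 2 elementary steps.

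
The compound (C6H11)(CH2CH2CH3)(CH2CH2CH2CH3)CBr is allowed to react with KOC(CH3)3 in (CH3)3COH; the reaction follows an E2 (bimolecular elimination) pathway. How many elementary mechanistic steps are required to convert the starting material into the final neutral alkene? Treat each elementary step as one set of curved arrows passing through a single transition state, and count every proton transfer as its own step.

1

Step 1: Concerted anti-periplanar elimination: (CH3)3CO⁻ abstracts a β-H while Br⁻ leaves, and the C–H electrons become the new C=C π bond — all in a single transition state.
Total: 1 elementary step.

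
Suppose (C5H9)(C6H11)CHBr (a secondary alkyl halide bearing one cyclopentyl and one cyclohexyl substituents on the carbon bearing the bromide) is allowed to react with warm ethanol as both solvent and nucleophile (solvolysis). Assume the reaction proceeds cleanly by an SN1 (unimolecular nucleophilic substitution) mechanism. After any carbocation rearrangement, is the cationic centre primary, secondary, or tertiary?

tertiary

Step 1: Unassisted departure of Br⁻ (taking the C–Br bonding pair) generates a secondary carbocation.
Step 2: A hydride (H with its bonding pair) migrates from the adjacent cyclopentyl carbon to the cationic centre — a 1,2-hydride shift — upgrading the secondary cation to a tertiary one.
The cation rearranges from secondary to tertiary via a 1,2-hydride shift from the adjacent cyclopentyl carbon; the tertiary cation is what reacts next.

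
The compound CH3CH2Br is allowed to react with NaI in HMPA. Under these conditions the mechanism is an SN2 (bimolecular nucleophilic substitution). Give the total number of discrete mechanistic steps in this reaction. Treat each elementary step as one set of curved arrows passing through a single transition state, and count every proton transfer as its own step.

Step 1: I⁻ attacks the back face of the α-carbon while Br⁻ departs with the C–Br bonding pair — a single concerted displacement through a pentacoordinate transition state.
Total: 1 elementary step.

1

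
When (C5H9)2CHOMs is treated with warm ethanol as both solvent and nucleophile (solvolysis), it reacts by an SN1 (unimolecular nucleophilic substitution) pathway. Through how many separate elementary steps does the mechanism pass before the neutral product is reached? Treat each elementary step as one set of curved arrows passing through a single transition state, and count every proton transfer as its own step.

Step 1: Ionisation: the C–O σ-bond cleaves heterolytically; both bonding electrons depart with MsO⁻, leaving a secondary carbocation at the α-carbon.
Step 2: A 1,2-hydride shift from the adjacent cyclopentyl carbon moves the positive charge from the secondary centre to an adjacent carbon, generating a more stable tertiary carbocation.
Step 3: CH3CH2OH donates an oxygen lone pair into the empty p orbital of the cation, giving a protonated ether (an oxonium ion).
Step 4: A second solvent molecule removes the proton on oxygen, giving the neutral ether product.
Total: 4 elementary steps.

4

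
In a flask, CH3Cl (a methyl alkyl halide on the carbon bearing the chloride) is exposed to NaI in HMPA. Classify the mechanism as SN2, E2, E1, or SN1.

SN2

Conditions: a methyl substrate with a strong nucleophile in the polar aprotic solvent HMPA.
These conditions are the textbook signature of the SN2 pathway.
An unhindered substrate with a strong nucleophile in a polar aprotic solvent favours one-step backside displacement.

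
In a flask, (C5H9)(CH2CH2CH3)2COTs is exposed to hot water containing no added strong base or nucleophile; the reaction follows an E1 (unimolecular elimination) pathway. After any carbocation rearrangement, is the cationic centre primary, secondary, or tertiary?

Step 1: Unassisted departure of TsO⁻ (taking the C–O bonding pair) generates a tertiary carbocation.
No single 1,2-shift to an adjacent carbon would give a more-substituted cation, so no rearrangement occurs.

tertiary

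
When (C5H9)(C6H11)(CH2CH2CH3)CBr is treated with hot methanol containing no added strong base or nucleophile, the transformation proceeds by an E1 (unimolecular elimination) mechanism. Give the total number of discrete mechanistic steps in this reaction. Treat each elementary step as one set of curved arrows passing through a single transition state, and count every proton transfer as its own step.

Step 1: Unassisted departure of Br⁻ (taking the C–Br bonding pair) generates a tertiary carbocation.
(No 1,2-shift: no single shift to an adjacent carbon would give a more stable cation.)
Step 2: A methanol molecule (solvent) deprotonates a β-carbon; as the C–H bond breaks, those electrons form the new alkene π bond.
Total: 2 elementary steps.

2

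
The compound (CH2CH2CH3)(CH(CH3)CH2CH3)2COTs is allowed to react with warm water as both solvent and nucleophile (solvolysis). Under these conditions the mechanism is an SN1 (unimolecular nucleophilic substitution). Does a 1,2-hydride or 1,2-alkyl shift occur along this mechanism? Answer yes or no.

no

The first-formed carbocation is tertiary.
No single 1,2-shift to an adjacent carbon would produce a more-substituted cation than the one already present, so no rearrangement occurs.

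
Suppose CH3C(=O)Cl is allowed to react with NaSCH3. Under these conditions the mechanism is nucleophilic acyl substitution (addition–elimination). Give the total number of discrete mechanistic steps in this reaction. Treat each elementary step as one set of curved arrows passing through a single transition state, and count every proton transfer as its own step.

Step 1: Nucleophilic addition of CH3S⁻ to the acyl carbon breaks the π(C=O) bond and yields a tetrahedral, anionic intermediate.
Step 2: Elimination step: re-formation of the carbonyl π bond drives out Cl⁻, giving the new acyl compound.
Total: 2 elementary steps.

2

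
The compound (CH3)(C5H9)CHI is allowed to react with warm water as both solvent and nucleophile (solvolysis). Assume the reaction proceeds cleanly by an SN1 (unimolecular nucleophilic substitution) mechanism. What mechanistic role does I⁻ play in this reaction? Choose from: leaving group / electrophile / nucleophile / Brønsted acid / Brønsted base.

Step 1: The C–I bond breaks with both electrons going to the iodide; I⁻ leaves and a secondary carbocation remains.
I⁻ departs with both electrons of the breaking σ-bond — that is the definition of a leaving group.

leaving group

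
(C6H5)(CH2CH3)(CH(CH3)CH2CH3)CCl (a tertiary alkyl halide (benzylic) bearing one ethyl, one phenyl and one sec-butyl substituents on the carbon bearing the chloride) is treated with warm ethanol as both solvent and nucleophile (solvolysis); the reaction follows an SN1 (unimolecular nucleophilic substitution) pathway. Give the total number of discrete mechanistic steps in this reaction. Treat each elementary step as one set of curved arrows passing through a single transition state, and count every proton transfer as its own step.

3

Step 1: The C–Cl bond breaks with both electrons going to the chloride; Cl⁻ leaves and a tertiary carbocation remains.
(No 1,2-shift: no single shift to an adjacent carbon would give a more stable cation.)
Step 2: A lone pair on the oxygen of CH3CH2OH attacks the carbocation, forming a new C–O σ-bond and an oxonium ion.
Step 3: A second solvent molecule removes the proton on oxygen, giving the neutral ether product.
Total: 3 elementary steps.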